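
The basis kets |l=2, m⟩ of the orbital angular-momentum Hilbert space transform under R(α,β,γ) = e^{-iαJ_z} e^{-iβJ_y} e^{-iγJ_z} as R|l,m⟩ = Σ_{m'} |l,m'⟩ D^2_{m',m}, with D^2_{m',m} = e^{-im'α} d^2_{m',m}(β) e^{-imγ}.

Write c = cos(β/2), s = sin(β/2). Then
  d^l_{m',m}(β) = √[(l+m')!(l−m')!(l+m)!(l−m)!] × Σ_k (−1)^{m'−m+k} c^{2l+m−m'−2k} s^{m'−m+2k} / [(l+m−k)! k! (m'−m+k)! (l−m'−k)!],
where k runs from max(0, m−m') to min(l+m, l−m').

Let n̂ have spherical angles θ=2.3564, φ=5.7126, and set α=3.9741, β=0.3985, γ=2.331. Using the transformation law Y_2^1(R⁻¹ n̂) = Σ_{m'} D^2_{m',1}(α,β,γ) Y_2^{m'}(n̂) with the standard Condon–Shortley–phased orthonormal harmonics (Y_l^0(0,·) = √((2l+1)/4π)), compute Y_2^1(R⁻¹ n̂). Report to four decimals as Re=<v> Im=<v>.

Need the full column D^2_{m',1} for m'=−2..2 at α=3.9741, β=0.3985, γ=2.331.
cos(β/2)=0.980215, sin(β/2)=0.197934
d^2_{-2,1}: single k=3 term ⇒ +0.015202;  D = +0.011954-0.009393i
d^2_{-1,1}: k∈[2..3] ⇒ +0.112929 -0.001535 = +0.111394;  D = -0.008047+0.111103i
d^2_{0,1}: k∈[1..2] ⇒ +0.456626 -0.018619 = +0.438007;  D = -0.301817-0.317422i
d^2_{1,1}: k∈[0..1] ⇒ +0.923179 -0.112929 = +0.810250;  D = +0.810055-0.017755i
d^2_{2,1}: single k=0 term ⇒ -0.372834;  D = +0.244823-0.281188i
Y_2^{m'}(θ=2.3564,φ=5.7126) and Σ D·Y over m':
  (+0.0120-0.0094i)·(+0.0804+0.1755i)  (-0.0080+0.1111i)·(-0.3251-0.2086i)  (-0.3018-0.3174i)·(+0.1579+0.0000i)  (+0.8101-0.0178i)·(+0.3251-0.2086i)  (+0.2448-0.2812i)·(+0.0804-0.1755i)
Y_2^1(R⁻¹ n̂) = +0.210718-0.323574i

Re=0.2107 Im=-0.3236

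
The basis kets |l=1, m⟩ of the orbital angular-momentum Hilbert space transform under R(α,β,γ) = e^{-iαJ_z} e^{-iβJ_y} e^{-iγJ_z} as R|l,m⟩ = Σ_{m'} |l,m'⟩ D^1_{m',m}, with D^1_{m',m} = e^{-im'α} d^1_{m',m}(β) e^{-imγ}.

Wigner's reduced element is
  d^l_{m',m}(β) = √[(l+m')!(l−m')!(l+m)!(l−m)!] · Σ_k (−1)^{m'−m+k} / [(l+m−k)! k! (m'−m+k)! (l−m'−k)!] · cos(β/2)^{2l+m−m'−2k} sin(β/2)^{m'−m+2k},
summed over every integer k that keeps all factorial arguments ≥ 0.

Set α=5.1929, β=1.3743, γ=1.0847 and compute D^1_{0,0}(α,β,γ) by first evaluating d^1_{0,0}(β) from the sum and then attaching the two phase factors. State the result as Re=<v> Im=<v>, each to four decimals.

Re=0.1952 Im=0.0000

Split into d^1_{0,0}(β=1.3743) × two z-phases.
c=cos(1.3743/2)=0.773057, s=sin(1.3743/2)=0.634337; N=√[1·1·1·1]=1.000000
k∈{0,1} keeps every argument non-negative
  k=0: (−1)^0·1.0000/(1)·0.7731^2·0.6343^0 = +0.597617
  k=1: (−1)^1·1.0000/(1)·0.7731^0·0.6343^2 = -0.402383
d^1_{0,0}(1.3743) = +0.597617 -0.402383 = +0.195234
Attach z-rotation phases: D = e^{-i(0)(5.1929)}·(+0.195234)·e^{-i(0)(1.0847)} = +0.195234+0.000000i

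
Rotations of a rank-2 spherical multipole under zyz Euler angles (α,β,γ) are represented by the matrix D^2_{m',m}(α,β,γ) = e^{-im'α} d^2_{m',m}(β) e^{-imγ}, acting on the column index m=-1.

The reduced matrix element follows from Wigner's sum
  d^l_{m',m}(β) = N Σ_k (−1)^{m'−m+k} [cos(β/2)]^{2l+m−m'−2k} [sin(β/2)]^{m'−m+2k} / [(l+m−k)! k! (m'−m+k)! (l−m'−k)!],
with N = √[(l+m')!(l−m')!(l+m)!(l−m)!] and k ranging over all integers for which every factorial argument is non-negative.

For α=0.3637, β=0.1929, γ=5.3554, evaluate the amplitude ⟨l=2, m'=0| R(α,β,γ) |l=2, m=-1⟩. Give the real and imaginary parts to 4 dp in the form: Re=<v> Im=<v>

Re=-0.1382 Im=0.1844

First d^2_{0,-1}(β=0.1929), then the phase factors e^{-i(0)α} and e^{-i(-1)γ}:
Half-angle: c=0.995352, s=0.096301. N=√(2·2·1·6)=4.898979
k: max(0,(-1)−(0))=0 … min(2+(-1),2−(0))=1
  k=0: (−1)^1·4.8990/(2)·0.9954^3·0.0963^1 = -0.232613
  k=1: (−1)^2·4.8990/(2)·0.9954^1·0.0963^3 = +0.002177
d^2_{0,-1}(0.1929) = -0.232613 +0.002177 = -0.230436
D = (+1.000000+0.000000i)·(-0.230436)·(+0.599608-0.800294i) = -0.138171+0.184417i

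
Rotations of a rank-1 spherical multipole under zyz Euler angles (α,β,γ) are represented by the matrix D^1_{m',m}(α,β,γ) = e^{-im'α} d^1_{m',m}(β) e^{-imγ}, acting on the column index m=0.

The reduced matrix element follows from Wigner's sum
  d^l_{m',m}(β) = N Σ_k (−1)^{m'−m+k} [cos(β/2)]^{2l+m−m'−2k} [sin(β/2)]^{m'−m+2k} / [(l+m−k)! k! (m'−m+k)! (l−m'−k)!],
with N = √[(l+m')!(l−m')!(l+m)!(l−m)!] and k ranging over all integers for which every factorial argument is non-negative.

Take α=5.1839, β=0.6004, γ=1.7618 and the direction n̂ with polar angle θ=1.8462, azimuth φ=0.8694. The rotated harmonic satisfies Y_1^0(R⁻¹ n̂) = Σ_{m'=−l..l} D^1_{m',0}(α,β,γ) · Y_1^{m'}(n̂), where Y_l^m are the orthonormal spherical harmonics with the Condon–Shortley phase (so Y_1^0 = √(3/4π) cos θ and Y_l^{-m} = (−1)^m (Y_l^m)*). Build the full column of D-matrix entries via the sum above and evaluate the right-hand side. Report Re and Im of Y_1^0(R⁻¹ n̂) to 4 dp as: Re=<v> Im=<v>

Need the full column D^1_{m',0} for m'=−1..1 at α=5.1839, β=0.6004, γ=1.7618.
cos(β/2)=0.955277, sin(β/2)=0.295711
d^1_{-1,0}: single k=1 term ⇒ +0.399496;  D = +0.181464-0.355904i
d^1_{0,0}: k∈[0..1] ⇒ +0.912555 -0.087445 = +0.825110;  D = +0.825110+0.000000i
d^1_{1,0}: single k=0 term ⇒ -0.399496;  D = -0.181464-0.355904i
Y_1^{m'}(θ=1.8462,φ=0.8694) and Σ D·Y over m':
  (+0.1815-0.3559i)·(+0.2145-0.2540i)  (+0.8251+0.0000i)·(-0.1329+0.0000i)  (-0.1815-0.3559i)·(-0.2145-0.2540i)
Y_1^0(R⁻¹ n̂) = -0.212561+0.000000i

Re=-0.2126 Im=0.0000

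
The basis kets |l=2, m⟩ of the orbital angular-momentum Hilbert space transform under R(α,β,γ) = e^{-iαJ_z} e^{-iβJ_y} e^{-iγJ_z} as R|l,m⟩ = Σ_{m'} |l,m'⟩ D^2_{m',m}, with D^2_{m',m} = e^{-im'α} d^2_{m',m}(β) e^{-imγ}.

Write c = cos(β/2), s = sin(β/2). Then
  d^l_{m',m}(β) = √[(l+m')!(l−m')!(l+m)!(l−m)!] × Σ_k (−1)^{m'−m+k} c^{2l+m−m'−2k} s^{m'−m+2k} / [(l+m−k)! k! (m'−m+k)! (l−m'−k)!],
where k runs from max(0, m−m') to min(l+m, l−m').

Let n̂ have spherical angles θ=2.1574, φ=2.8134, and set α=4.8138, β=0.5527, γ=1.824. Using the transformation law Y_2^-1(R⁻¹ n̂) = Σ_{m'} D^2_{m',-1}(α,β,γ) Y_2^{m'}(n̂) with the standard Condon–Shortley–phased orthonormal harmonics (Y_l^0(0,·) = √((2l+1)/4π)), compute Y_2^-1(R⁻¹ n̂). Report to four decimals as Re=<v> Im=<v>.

Re=0.3693 Im=0.0980

Need the full column D^2_{m',-1} for m'=−2..2 at α=4.8138, β=0.5527, γ=1.824.
cos(β/2)=0.962058, sin(β/2)=0.272846
d^2_{-2,-1}: single k=1 term ⇒ +0.485905;  D = +0.213984-0.436250i
d^2_{-1,-1}: k∈[0..1] ⇒ +0.856652 -0.206709 = +0.649944;  D = +0.609504+0.225679i
d^2_{0,-1}: k∈[0..1] ⇒ -0.595109 +0.047866 = -0.547243;  D = +0.137088-0.529794i
d^2_{1,-1}: k∈[0..1] ⇒ +0.206709 -0.005542 = +0.201167;  D = -0.198853-0.030418i
d^2_{2,-1}: single k=0 term ⇒ -0.039083;  D = -0.001968+0.039033i
Y_2^{m'}(θ=2.1574,φ=2.8134) and Σ D·Y over m':
  (+0.2140-0.4362i)·(+0.2122+0.1635i)  (+0.6095+0.2257i)·(+0.3371+0.1148i)  (+0.1371-0.5298i)·(-0.0255+0.0000i)  (-0.1989-0.0304i)·(-0.3371+0.1148i)  (-0.0020+0.0390i)·(+0.2122-0.1635i)
Y_2^-1(R⁻¹ n̂) = +0.369325+0.097981i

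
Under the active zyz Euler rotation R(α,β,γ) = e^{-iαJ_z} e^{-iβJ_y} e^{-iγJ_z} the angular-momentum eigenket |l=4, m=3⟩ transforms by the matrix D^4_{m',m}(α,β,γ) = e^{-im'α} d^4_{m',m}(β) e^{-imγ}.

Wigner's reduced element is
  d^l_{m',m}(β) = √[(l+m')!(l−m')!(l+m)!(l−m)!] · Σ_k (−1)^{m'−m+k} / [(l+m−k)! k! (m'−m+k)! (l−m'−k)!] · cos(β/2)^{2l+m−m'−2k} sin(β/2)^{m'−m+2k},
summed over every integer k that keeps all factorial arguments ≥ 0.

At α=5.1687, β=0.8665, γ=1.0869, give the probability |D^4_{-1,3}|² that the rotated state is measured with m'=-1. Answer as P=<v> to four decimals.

D^4_{-1,3}(5.1687,0.8665,1.0869) = e^{-i·-1·5.1687}·d^4_{-1,3}(0.8665)·e^{-i·3·1.0869}. Compute d first:
c=cos(0.8665/2)=0.907606, s=sin(0.8665/2)=0.419823; N=√[6·120·5040·1]=1904.940944
k: max(0,(3)−(-1))=4 … min(4+(3),4−(-1))=5
  k=4: (−1)^0·1904.9409/(144)·0.9076^4·0.4198^4 = +0.278851
  k=5: (−1)^1·1904.9409/(240)·0.9076^2·0.4198^6 = -0.035798
d^4_{-1,3}(0.8665) = +0.278851 -0.035798 = +0.243053
|D^4_{-1,3}|² = |d^4_{-1,3}(β)|² = (+0.243053)² = 0.059075 (the z-rotation phases have unit modulus)

P=0.0591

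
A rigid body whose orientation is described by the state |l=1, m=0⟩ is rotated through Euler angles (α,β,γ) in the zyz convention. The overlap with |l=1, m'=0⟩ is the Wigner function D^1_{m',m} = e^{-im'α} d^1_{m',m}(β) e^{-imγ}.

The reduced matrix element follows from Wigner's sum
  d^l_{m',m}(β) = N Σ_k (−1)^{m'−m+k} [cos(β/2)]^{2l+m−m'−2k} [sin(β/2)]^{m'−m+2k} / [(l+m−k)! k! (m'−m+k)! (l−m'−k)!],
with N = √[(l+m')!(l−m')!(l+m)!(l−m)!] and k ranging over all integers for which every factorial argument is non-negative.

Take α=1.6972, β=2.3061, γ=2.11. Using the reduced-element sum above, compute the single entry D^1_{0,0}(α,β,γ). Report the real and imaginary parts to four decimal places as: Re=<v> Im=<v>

D^1_{0,0}(1.6972,2.3061,2.11) = e^{-i·0·1.6972}·d^1_{0,0}(2.3061)·e^{-i·0·2.11}. Compute d first:
With c≡cos(β/2)=0.405702 and s≡sin(β/2)=0.914006, N=[1·1·1·1]^{1/2}=1.000000
Admissible k: 0..1 (factorial args all ≥0)
  k=0: (−1)^0·1.0000/(1)·0.4057^2·0.9140^0 = +0.164594
  k=1: (−1)^1·1.0000/(1)·0.4057^0·0.9140^2 = -0.835406
d^1_{0,0}(2.3061) = +0.164594 -0.835406 = -0.670812
Phases: e^{-i·(0)·1.6972}=+1.000000+0.000000i, e^{-i·(0)·2.11}=+1.000000+0.000000i ⇒ D=-0.670812+0.000000i

Re=-0.6708 Im=0.0000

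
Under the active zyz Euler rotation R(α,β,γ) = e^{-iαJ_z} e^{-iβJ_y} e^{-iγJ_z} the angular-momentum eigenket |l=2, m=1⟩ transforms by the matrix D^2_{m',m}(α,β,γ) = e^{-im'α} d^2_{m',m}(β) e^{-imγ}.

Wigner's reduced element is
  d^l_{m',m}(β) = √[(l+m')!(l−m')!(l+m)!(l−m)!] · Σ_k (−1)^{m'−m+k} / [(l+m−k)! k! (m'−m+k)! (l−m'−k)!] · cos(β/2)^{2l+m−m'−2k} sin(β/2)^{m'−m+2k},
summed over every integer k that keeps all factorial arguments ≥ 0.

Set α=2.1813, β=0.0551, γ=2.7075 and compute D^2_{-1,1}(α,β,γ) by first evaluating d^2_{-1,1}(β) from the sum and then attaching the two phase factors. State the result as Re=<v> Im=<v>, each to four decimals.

Re=0.0020 Im=-0.0011

D^2_{-1,1}(2.1813,0.0551,2.7075) = e^{-i·-1·2.1813}·d^2_{-1,1}(0.0551)·e^{-i·1·2.7075}. Compute d first:
Half-angle: c=0.999621, s=0.027547. N=√(1·6·6·1)=6.000000
k∈{2,3} keeps every argument non-negative
  k=2: (−1)^0·6.0000/(2)·0.9996^2·0.0275^2 = +0.002275
  k=3: (−1)^1·6.0000/(6)·0.9996^0·0.0275^4 = -0.000001
d^2_{-1,1}(0.0551) = +0.002275 -0.000001 = +0.002274
D = (-0.573280+0.819359i)·(+0.002274)·(-0.907252-0.420587i) = +0.001966-0.001142i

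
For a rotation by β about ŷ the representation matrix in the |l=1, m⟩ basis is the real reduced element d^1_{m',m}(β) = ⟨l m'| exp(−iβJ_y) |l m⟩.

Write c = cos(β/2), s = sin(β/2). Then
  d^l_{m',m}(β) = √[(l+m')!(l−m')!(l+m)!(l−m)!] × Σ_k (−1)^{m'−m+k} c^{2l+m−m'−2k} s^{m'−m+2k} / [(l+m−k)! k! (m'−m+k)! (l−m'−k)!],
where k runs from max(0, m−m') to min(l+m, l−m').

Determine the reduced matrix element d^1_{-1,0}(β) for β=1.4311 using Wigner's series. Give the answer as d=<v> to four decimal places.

d^1_{-1,0}(β=1.4311) via Wigner's sum:
Half-angle: c=0.754733, s=0.656033. N=√(1·2·1·1)=1.414214
Admissible k: 1..1 (factorial args all ≥0)
  k=1: (−1)^0·1.4142/(1)·0.7547^1·0.6560^1 = +0.700218
d^1_{-1,0}(1.4311) = +0.700218

d=0.7002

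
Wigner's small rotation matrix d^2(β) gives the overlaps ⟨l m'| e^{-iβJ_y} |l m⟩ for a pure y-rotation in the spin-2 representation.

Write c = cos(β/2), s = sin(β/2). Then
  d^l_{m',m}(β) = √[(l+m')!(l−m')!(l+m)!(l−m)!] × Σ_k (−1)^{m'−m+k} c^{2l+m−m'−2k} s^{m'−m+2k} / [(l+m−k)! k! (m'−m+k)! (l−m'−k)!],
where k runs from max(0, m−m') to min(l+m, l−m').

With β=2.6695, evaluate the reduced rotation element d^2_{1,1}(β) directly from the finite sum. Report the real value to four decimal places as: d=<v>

d^2_{1,1}(β=2.6695) via Wigner's sum:
With c≡cos(β/2)=0.233860 and s≡sin(β/2)=0.972270, N=[6·1·6·1]^{1/2}=6.000000
The bounds max(0,m−m')=0 and min(l+m,l−m')=1 give 2 terms
  k=0: (−1)^0·6.0000/(6)·0.2339^4·0.9723^0 = +0.002991
  k=1: (−1)^1·6.0000/(2)·0.2339^2·0.9723^2 = -0.155099
d^2_{1,1}(2.6695) = +0.002991 -0.155099 = -0.152108

d=-0.1521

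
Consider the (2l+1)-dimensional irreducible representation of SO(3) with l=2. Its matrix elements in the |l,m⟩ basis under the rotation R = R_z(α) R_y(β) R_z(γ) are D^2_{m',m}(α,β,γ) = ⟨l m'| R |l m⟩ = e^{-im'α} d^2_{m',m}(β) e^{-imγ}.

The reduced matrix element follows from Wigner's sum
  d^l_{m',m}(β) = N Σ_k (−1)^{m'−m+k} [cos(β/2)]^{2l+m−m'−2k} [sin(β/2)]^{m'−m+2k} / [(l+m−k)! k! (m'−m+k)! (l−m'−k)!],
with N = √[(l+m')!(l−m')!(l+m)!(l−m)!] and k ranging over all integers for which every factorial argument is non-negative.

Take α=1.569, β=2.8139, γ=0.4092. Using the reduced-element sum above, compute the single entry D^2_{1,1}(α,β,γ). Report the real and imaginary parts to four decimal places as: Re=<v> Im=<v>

First d^2_{1,1}(β=2.8139), then the phase factors e^{-i(1)α} and e^{-i(1)γ}:
With c≡cos(β/2)=0.163114 and s≡sin(β/2)=0.986607, N=[6·1·6·1]^{1/2}=6.000000
Admissible k: 0..1 (factorial args all ≥0)
  k=0: (−1)^0·6.0000/(6)·0.1631^4·0.9866^0 = +0.000708
  k=1: (−1)^1·6.0000/(2)·0.1631^2·0.9866^2 = -0.077695
d^2_{1,1}(2.8139) = +0.000708 -0.077695 = -0.076987
Phases: e^{-i·(1)·1.569}=+0.001796-0.999998i, e^{-i·(1)·0.4092}=+0.917439-0.397876i ⇒ D=+0.030504+0.070686i

Re=0.0305 Im=0.0707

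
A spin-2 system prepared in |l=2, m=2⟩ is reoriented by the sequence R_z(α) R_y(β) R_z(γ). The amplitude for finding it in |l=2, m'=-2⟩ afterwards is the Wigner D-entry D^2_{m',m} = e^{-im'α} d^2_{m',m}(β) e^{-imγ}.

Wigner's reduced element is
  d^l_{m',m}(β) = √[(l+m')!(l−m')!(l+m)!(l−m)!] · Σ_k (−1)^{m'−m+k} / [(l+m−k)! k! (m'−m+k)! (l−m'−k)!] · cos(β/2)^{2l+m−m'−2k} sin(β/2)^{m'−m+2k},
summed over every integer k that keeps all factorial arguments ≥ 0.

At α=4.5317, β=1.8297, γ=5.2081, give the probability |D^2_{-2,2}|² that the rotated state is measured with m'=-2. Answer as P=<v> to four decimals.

P=0.1555

D^2_{-2,2}(4.5317,1.8297,5.2081) = e^{-i·-2·4.5317}·d^2_{-2,2}(1.8297)·e^{-i·2·5.2081}. Compute d first:
Half-angle: c=0.609909, s=0.792471. N=√(1·24·24·1)=24.000000
k: max(0,(2)−(-2))=4 … min(2+(2),2−(-2))=4
  k=4: (−1)^0·24.0000/(24)·0.6099^0·0.7925^4 = +0.394397
d^2_{-2,2}(1.8297) = +0.394397
|D^2_{-2,2}|² = |d^2_{-2,2}(β)|² = (+0.394397)² = 0.155549 (the z-rotation phases have unit modulus)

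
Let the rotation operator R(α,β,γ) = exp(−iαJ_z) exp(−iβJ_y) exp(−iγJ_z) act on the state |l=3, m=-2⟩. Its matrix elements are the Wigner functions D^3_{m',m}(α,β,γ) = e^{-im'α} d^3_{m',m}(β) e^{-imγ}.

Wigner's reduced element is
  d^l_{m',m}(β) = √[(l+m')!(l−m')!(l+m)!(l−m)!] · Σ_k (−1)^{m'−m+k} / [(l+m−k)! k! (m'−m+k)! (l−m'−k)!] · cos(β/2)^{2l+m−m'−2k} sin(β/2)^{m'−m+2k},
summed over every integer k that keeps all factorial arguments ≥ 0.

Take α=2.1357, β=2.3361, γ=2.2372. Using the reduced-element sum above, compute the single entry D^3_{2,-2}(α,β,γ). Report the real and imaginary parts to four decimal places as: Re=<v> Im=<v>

D^3_{2,-2}(2.1357,2.3361,2.2372) = e^{-i·2·2.1357}·d^3_{2,-2}(2.3361)·e^{-i·-2·2.2372}. Compute d first:
c=cos(2.3361/2)=0.391946, s=sin(2.3361/2)=0.919988; N=√[120·1·1·120]=120.000000
k: max(0,(-2)−(2))=0 … min(3+(-2),3−(2))=1
  k=0: (−1)^4·120.0000/(24)·0.3919^2·0.9200^4 = +0.550240
  k=1: (−1)^5·120.0000/(120)·0.3919^0·0.9200^6 = -0.606308
d^3_{2,-2}(2.3361) = +0.550240 -0.606308 = -0.056068
Attach z-rotation phases: D = e^{-i(2)(2.1357)}·(-0.056068)·e^{-i(-2)(2.2372)} = -0.054917-0.011304i

Re=-0.0549 Im=-0.0113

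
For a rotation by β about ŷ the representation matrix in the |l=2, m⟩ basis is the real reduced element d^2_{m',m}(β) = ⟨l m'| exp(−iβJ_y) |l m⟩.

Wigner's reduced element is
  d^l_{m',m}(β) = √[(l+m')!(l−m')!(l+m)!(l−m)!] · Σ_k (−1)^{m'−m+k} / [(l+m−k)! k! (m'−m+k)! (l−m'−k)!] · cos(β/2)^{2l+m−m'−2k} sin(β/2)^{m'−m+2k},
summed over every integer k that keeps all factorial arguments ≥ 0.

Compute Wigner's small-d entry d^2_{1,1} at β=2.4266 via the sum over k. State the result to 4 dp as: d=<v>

d=-0.3074

d^2_{1,1}(β=2.4266) via Wigner's sum:
Half-angle: c=0.349930, s=0.936776. N=√(6·1·6·1)=6.000000
k∈{0,1} keeps every argument non-negative
  k=0: (−1)^0·6.0000/(6)·0.3499^4·0.9368^0 = +0.014994
  k=1: (−1)^1·6.0000/(2)·0.3499^2·0.9368^2 = -0.322370
d^2_{1,1}(2.4266) = +0.014994 -0.322370 = -0.307376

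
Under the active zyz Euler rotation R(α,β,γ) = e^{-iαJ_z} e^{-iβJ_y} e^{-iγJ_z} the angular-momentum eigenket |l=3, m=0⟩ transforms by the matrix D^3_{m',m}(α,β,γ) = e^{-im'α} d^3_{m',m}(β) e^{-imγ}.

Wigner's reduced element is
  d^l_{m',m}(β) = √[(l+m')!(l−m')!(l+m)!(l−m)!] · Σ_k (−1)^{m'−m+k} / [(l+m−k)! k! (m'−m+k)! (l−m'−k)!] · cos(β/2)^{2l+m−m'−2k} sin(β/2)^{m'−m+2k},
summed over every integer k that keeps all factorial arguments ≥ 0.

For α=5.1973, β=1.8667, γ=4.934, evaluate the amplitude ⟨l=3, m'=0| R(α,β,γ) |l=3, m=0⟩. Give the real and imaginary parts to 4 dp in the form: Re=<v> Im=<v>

D^3_{0,0}(5.1973,1.8667,4.934) = e^{-i·0·5.1973}·d^3_{0,0}(1.8667)·e^{-i·0·4.934}. Compute d first:
c=cos(1.8667/2)=0.595145, s=sin(1.8667/2)=0.803618; N=√[6·6·6·6]=36.000000
k: max(0,(0)−(0))=0 … min(3+(0),3−(0))=3
  k=0: (−1)^0·36.0000/(36)·0.5951^6·0.8036^0 = +0.044436
  k=1: (−1)^1·36.0000/(4)·0.5951^4·0.8036^2 = -0.729178
  k=2: (−1)^2·36.0000/(4)·0.5951^2·0.8036^4 = +1.329497
  k=3: (−1)^3·36.0000/(36)·0.5951^0·0.8036^6 = -0.269339
d^3_{0,0}(1.8667) = +0.044436 -0.729178 +1.329497 -0.269339 = +0.375416
Phases: e^{-i·(0)·5.1973}=+1.000000+0.000000i, e^{-i·(0)·4.934}=+1.000000+0.000000i ⇒ D=+0.375416+0.000000i

Re=0.3754 Im=0.0000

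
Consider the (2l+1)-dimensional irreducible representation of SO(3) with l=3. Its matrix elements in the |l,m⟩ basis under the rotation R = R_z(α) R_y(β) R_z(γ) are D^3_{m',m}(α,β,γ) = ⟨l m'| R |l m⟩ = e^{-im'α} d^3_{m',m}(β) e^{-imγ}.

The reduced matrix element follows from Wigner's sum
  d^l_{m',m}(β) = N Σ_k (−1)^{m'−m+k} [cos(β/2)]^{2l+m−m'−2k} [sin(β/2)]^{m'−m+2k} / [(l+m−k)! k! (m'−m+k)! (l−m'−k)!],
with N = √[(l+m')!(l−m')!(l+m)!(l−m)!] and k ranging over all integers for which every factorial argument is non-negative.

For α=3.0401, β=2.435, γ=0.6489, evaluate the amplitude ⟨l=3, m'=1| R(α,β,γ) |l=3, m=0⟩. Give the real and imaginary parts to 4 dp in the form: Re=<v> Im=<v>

Re=0.5293 Im=0.0539

First d^3_{1,0}(β=2.435), then the phase factors e^{-i(1)α} and e^{-i(0)γ}:
c=cos(2.435/2)=0.345992, s=sin(2.435/2)=0.938237; N=√[24·2·6·6]=41.569219
Admissible k: 0..2 (factorial args all ≥0)
  k=0: (−1)^1·41.5692/(12)·0.3460^5·0.9382^1 = -0.016115
  k=1: (−1)^2·41.5692/(4)·0.3460^3·0.9382^3 = +0.355508
  k=2: (−1)^3·41.5692/(12)·0.3460^1·0.9382^5 = -0.871406
d^3_{1,0}(2.435) = -0.016115 +0.355508 -0.871406 = -0.532013
Attach z-rotation phases: D = e^{-i(1)(3.0401)}·(-0.532013)·e^{-i(0)(0.6489)} = +0.529276+0.053903i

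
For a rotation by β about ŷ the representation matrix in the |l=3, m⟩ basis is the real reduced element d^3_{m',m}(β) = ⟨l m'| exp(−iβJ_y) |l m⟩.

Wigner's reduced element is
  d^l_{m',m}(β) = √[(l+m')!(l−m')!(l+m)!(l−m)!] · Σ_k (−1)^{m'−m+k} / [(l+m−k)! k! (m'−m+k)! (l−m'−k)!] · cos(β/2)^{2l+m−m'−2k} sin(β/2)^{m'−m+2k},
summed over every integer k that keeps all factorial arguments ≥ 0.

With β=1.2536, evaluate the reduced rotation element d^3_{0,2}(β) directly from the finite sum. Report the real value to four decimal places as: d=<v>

d=0.3855

d^3_{0,2}(β=1.2536) via Wigner's sum:
With c≡cos(β/2)=0.809909 and s≡sin(β/2)=0.586556, N=[6·6·120·1]^{1/2}=65.726707
k: max(0,(2)−(0))=2 … min(3+(2),3−(0))=3
  k=2: (−1)^0·65.7267/(12)·0.8099^4·0.5866^2 = +0.810819
  k=3: (−1)^1·65.7267/(12)·0.8099^2·0.5866^4 = -0.425276
d^3_{0,2}(1.2536) = +0.810819 -0.425276 = +0.385543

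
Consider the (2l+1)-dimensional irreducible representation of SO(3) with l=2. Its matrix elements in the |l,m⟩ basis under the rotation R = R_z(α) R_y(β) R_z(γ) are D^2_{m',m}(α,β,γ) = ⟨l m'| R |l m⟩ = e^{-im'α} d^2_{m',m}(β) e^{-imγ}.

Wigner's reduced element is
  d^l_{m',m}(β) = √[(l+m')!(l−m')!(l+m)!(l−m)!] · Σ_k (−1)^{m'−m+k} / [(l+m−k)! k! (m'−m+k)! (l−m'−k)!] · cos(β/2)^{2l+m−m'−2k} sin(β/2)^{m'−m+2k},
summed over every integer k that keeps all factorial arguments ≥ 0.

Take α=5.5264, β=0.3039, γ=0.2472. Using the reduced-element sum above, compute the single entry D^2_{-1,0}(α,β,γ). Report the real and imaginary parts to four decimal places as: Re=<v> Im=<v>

Re=0.2543 Im=-0.2401

First d^2_{-1,0}(β=0.3039), then the phase factors e^{-i(-1)α} and e^{-i(0)γ}:
Half-angle: c=0.988478, s=0.151366. N=√(1·6·2·2)=4.898979
k∈{1,2} keeps every argument non-negative
  k=1: (−1)^0·4.8990/(2)·0.9885^3·0.1514^1 = +0.358100
  k=2: (−1)^1·4.8990/(2)·0.9885^1·0.1514^3 = -0.008397
d^2_{-1,0}(0.3039) = +0.358100 -0.008397 = +0.349703
Phases: e^{-i·(-1)·5.5264}=+0.727047-0.686588i, e^{-i·(0)·0.2472}=+1.000000+0.000000i ⇒ D=+0.254251-0.240102i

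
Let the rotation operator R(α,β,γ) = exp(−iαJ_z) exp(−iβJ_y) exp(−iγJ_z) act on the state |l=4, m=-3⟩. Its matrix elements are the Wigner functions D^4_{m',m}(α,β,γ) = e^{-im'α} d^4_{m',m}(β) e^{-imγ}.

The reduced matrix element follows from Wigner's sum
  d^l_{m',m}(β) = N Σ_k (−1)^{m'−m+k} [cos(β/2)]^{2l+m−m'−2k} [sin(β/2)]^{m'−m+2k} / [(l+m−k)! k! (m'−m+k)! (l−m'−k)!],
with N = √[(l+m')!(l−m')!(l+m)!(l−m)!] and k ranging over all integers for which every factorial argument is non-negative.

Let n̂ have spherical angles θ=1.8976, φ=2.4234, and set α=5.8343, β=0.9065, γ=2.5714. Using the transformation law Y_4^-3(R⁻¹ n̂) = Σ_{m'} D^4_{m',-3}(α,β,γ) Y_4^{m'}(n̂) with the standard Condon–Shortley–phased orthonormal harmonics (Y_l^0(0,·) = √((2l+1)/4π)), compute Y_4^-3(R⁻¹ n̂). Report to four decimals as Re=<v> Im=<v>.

Need the full column D^4_{m',-3} for m'=−4..4 at α=5.8343, β=0.9065, γ=2.5714.
cos(β/2)=0.899029, sin(β/2)=0.437890
d^4_{-4,-3}: single k=1 term ⇒ +0.587929;  D = +0.549297-0.209601i
d^4_{-3,-3}: k∈[0..1] ⇒ +0.426765 -0.708710 = -0.281946;  D = -0.280943-0.023756i
d^4_{-2,-3}: k∈[0..1] ⇒ -0.777757 +0.553538 = -0.224219;  D = -0.193089-0.113977i
d^4_{-1,-3}: k∈[0..1] ⇒ +0.803602 -0.317740 = +0.485862;  D = +0.269776+0.404082i
d^4_{0,-3}: k∈[0..1] ⇒ -0.583480 +0.138423 = -0.445057;  D = -0.062008-0.440716i
d^4_{1,-3}: k∈[0..1] ⇒ +0.317740 -0.045228 = +0.272512;  D = -0.082900+0.259597i
d^4_{2,-3}: k∈[0..1] ⇒ -0.131320 +0.010385 = -0.120935;  D = +0.083138-0.087825i
d^4_{3,-3}: k∈[0..1] ⇒ +0.039887 -0.001352 = +0.038535;  D = -0.036012+0.013716i
d^4_{4,-3}: single k=0 term ⇒ -0.007850;  D = +0.007822+0.000666i
Y_4^{m'}(θ=1.8976,φ=2.4234) and Σ D·Y over m':
  (+0.5493-0.2096i)·(-0.3432+0.0946i)  (-0.2809-0.0238i)·(-0.1881+0.2848i)  (-0.1931-0.1140i)·(-0.0112-0.0829i)  (+0.2698+0.4041i)·(-0.2468-0.2157i)  (-0.0620-0.4407i)·(+0.0296+0.0000i)  (-0.0829+0.2596i)·(+0.2468-0.2157i)  (+0.0831-0.0878i)·(-0.0112+0.0829i)  (-0.0360+0.0137i)·(+0.1881+0.2848i)  (+0.0078+0.0007i)·(-0.3432-0.0946i)
Y_4^-3(R⁻¹ n̂) = -0.069081-0.024175i

Re=-0.0691 Im=-0.0242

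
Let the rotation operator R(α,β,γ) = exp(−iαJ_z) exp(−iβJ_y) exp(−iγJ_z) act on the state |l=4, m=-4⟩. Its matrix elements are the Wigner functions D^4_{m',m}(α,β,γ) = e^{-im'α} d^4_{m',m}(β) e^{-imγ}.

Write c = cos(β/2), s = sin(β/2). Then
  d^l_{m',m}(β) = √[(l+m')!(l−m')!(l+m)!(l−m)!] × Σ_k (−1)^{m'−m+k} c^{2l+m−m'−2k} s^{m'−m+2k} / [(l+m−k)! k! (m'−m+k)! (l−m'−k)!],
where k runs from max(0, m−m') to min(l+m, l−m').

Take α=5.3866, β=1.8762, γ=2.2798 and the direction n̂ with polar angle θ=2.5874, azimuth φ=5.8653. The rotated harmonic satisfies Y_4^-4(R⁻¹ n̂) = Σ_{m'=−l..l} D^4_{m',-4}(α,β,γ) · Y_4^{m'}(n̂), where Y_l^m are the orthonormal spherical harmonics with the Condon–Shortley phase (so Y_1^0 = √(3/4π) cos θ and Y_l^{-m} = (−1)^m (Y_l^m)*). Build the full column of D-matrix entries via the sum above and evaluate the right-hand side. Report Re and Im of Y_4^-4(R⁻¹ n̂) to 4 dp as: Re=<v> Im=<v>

Need the full column D^4_{m',-4} for m'=−4..4 at α=5.3866, β=1.8762, γ=2.2798.
cos(β/2)=0.591321, sin(β/2)=0.806436
d^4_{-4,-4}: single k=0 term ⇒ +0.014948;  D = +0.010934-0.010193i
d^4_{-3,-4}: single k=0 term ⇒ -0.057661;  D = -0.057045-0.008403i
d^4_{-2,-4}: single k=0 term ⇒ +0.147116;  D = +0.074112+0.127085i
d^4_{-1,-4}: single k=0 term ⇒ -0.283741;  D = +0.102243-0.264679i
d^4_{0,-4}: single k=0 term ⇒ +0.432636;  D = -0.412594+0.130156i
d^4_{1,-4}: single k=0 term ⇒ -0.527733;  D = +0.438219+0.294052i
d^4_{2,-4}: single k=0 term ⇒ +0.508916;  D = -0.042295-0.507155i
d^4_{3,-4}: single k=0 term ⇒ -0.370986;  D = -0.269564+0.254884i
d^4_{4,-4}: single k=0 term ⇒ +0.178879;  D = +0.177150+0.024814i
Y_4^{m'}(θ=2.5874,φ=5.8653) and Σ D·Y over m':
  (+0.0109-0.0102i)·(-0.0034+0.0338i)  (-0.0570-0.0084i)·(-0.0484-0.1474i)  (+0.0741+0.1271i)·(+0.2523+0.2791i)  (+0.1022-0.2647i)·(-0.3988-0.1771i)  (-0.4126+0.1302i)·(-0.0416+0.0000i)  (+0.4382+0.2941i)·(+0.3988-0.1771i)  (-0.0423-0.5072i)·(+0.2523-0.2791i)  (-0.2696+0.2549i)·(+0.0484-0.1474i)  (+0.1771+0.0248i)·(-0.0034-0.0338i)
Y_4^-4(R⁻¹ n̂) = +0.013961+0.113514i

Re=0.0140 Im=0.1135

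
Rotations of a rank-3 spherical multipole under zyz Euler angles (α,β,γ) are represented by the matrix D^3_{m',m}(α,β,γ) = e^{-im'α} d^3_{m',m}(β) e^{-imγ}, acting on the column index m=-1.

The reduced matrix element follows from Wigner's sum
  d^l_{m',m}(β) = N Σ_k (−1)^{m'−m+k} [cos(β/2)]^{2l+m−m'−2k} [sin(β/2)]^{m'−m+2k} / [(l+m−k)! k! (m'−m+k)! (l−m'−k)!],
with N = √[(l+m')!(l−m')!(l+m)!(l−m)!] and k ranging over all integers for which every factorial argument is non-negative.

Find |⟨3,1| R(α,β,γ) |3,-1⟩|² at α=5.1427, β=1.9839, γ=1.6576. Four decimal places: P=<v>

Split into d^3_{1,-1}(β=1.9839) × two z-phases.
With c≡cos(β/2)=0.547059 and s≡sin(β/2)=0.837094, N=[24·2·2·24]^{1/2}=48.000000
Admissible k: 0..2 (factorial args all ≥0)
  k=0: (−1)^2·48.0000/(8)·0.5471^4·0.8371^2 = +0.376561
  k=1: (−1)^3·48.0000/(6)·0.5471^2·0.8371^4 = -1.175588
  k=2: (−1)^4·48.0000/(48)·0.5471^0·0.8371^6 = +0.344070
d^3_{1,-1}(1.9839) = +0.376561 -1.175588 +0.344070 = -0.454958
|D^3_{1,-1}|² = |d^3_{1,-1}(β)|² = (-0.454958)² = 0.206986 (the z-rotation phases have unit modulus)

P=0.2070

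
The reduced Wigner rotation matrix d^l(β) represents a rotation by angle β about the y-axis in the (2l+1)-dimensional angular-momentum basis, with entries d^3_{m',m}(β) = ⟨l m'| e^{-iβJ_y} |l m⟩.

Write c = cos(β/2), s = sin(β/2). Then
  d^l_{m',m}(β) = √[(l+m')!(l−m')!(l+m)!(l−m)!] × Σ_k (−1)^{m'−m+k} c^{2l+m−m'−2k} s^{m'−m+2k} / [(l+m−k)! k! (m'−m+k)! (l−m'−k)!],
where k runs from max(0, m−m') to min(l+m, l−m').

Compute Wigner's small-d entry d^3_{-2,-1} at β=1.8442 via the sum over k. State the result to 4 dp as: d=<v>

d^3_{-2,-1}(β=1.8442) via Wigner's sum:
Half-angle: c=0.604148, s=0.796872. N=√(1·120·2·24)=75.894664
Admissible k: 1..2 (factorial args all ≥0)
  k=1: (−1)^0·75.8947/(24)·0.6041^5·0.7969^1 = +0.202818
  k=2: (−1)^1·75.8947/(12)·0.6041^3·0.7969^3 = -0.705710
d^3_{-2,-1}(1.8442) = +0.202818 -0.705710 = -0.502892

d=-0.5029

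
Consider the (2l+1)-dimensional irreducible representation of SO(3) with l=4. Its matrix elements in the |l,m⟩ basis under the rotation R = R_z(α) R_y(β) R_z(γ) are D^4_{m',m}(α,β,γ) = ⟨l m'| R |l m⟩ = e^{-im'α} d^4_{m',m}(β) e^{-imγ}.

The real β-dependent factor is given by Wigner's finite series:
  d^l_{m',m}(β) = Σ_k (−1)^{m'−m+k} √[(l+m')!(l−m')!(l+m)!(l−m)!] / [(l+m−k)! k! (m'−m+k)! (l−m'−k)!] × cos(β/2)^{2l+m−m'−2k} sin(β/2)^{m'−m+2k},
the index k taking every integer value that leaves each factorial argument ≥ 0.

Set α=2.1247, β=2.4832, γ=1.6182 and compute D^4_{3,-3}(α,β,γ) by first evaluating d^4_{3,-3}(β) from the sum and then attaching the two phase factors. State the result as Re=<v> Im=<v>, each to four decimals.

Re=-0.0060 Im=0.1175

Split into d^4_{3,-3}(β=2.4832) × two z-phases.
Half-angle: c=0.323283, s=0.946302. N=√(5040·1·1·5040)=5040.000000
The bounds max(0,m−m')=0 and min(l+m,l−m')=1 give 2 terms
  k=0: (−1)^6·5040.0000/(720)·0.3233^2·0.9463^6 = +0.525343
  k=1: (−1)^7·5040.0000/(5040)·0.3233^0·0.9463^8 = -0.643043
d^4_{3,-3}(2.4832) = +0.525343 -0.643043 = -0.117700
Phases: e^{-i·(3)·2.1247}=+0.995870-0.090790i, e^{-i·(-3)·1.6182}=+0.141732-0.989905i ⇒ D=-0.006035+0.117545i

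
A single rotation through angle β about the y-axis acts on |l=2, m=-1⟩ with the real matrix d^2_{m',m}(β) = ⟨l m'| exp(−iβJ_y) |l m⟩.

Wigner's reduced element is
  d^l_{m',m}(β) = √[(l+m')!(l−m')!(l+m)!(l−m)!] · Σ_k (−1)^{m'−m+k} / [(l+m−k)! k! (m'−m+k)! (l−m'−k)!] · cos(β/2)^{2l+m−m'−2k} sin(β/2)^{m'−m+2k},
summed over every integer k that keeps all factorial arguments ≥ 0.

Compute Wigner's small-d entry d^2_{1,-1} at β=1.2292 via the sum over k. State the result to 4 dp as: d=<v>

d=0.5553

d^2_{1,-1}(β=1.2292) via Wigner's sum:
With c≡cos(β/2)=0.817004 and s≡sin(β/2)=0.576632, N=[6·1·1·6]^{1/2}=6.000000
k: max(0,(-1)−(1))=0 … min(2+(-1),2−(1))=1
  k=0: (−1)^2·6.0000/(2)·0.8170^2·0.5766^2 = +0.665835
  k=1: (−1)^3·6.0000/(6)·0.8170^0·0.5766^4 = -0.110559
d^2_{1,-1}(1.2292) = +0.665835 -0.110559 = +0.555276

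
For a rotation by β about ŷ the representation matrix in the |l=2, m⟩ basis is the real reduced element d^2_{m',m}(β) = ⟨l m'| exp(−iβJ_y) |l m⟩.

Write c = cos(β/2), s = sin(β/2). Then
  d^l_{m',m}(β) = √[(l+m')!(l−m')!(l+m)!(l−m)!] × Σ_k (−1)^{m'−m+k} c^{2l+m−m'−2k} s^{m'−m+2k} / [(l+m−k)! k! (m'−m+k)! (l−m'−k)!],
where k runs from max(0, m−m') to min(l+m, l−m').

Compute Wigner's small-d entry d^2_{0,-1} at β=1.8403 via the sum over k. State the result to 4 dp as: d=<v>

d^2_{0,-1}(β=1.8403) via Wigner's sum:
With c≡cos(β/2)=0.605701 and s≡sin(β/2)=0.795692, N=[2·2·1·6]^{1/2}=4.898979
k: max(0,(-1)−(0))=0 … min(2+(-1),2−(0))=1
  k=0: (−1)^1·4.8990/(2)·0.6057^3·0.7957^1 = -0.433107
  k=1: (−1)^2·4.8990/(2)·0.6057^1·0.7957^3 = +0.747428
d^2_{0,-1}(1.8403) = -0.433107 +0.747428 = +0.314321

d=0.3143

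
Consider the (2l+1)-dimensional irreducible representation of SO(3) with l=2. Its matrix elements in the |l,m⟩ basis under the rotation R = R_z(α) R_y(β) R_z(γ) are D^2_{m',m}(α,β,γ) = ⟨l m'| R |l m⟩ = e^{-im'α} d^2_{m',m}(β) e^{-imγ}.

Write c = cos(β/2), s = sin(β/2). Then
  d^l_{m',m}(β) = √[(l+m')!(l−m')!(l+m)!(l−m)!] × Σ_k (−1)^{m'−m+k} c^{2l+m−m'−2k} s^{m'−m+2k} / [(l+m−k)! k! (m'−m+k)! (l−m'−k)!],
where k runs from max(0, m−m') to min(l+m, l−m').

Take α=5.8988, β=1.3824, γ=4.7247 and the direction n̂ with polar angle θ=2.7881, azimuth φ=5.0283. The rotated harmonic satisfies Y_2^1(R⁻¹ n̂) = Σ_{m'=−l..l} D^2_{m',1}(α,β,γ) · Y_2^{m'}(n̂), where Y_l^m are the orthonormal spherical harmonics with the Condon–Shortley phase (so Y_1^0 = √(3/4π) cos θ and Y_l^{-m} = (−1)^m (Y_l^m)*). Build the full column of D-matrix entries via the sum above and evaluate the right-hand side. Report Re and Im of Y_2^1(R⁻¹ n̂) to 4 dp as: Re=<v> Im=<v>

Need the full column D^2_{m',1} for m'=−2..2 at α=5.8988, β=1.3824, γ=4.7247.
cos(β/2)=0.770482, sin(β/2)=0.637462
d^2_{-2,1}: single k=3 term ⇒ +0.399168;  D = +0.281033+0.283470i
d^2_{-1,1}: k∈[2..3] ⇒ +0.723694 -0.165127 = +0.558567;  D = +0.215815+0.515190i
d^2_{0,1}: k∈[1..2] ⇒ +0.714195 -0.488879 = +0.225316;  D = +0.002774+0.225299i
d^2_{1,1}: k∈[0..1] ⇒ +0.352411 -0.723694 = -0.371283;  D = +0.134979-0.345878i
d^2_{2,1}: single k=0 term ⇒ -0.583138;  D = +0.400237-0.424099i
Y_2^{m'}(θ=2.7881,φ=5.0283) and Σ D·Y over m':
  (+0.2810+0.2835i)·(-0.0374+0.0273i)  (+0.2158+0.5152i)·(-0.0780-0.2385i)  (+0.0028+0.2253i)·(+0.5174+0.0000i)  (+0.1350-0.3459i)·(+0.0780-0.2385i)  (+0.4002-0.4241i)·(-0.0374-0.0273i)
Y_2^1(R⁻¹ n̂) = -0.009281-0.032218i

Re=-0.0093 Im=-0.0322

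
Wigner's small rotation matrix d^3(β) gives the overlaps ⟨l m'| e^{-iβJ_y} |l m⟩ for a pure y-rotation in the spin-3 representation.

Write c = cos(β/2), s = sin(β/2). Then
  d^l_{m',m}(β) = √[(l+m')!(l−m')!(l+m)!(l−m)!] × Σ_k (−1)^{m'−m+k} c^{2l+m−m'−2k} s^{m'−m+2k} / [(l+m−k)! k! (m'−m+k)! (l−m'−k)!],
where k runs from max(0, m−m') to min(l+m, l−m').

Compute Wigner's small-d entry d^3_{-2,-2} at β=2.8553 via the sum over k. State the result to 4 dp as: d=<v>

d=-0.0020

d^3_{-2,-2}(β=2.8553) via Wigner's sum:
Half-angle: c=0.142658, s=0.989772. N=√(1·120·1·120)=120.000000
Admissible k: 0..1 (factorial args all ≥0)
  k=0: (−1)^0·120.0000/(120)·0.1427^6·0.9898^0 = +0.000008
  k=1: (−1)^1·120.0000/(24)·0.1427^4·0.9898^2 = -0.002029
d^3_{-2,-2}(2.8553) = +0.000008 -0.002029 = -0.002020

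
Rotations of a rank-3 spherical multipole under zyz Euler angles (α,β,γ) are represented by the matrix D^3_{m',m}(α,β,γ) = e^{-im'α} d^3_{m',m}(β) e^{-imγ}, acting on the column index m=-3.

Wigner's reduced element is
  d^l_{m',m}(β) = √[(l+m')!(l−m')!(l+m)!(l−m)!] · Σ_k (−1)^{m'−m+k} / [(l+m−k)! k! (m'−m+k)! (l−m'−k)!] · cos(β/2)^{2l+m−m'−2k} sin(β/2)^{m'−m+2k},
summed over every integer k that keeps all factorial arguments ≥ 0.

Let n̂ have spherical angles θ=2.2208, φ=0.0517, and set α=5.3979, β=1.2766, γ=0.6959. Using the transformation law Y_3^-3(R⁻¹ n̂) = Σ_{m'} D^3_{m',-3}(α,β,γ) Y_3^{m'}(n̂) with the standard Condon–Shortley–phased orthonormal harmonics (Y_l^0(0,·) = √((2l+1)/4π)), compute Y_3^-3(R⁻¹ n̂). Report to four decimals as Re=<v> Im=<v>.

Re=0.3686 Im=-0.0385

Need the full column D^3_{m',-3} for m'=−3..3 at α=5.3979, β=1.2766, γ=0.6959.
cos(β/2)=0.803110, sin(β/2)=0.595831
d^3_{-3,-3}: single k=0 term ⇒ +0.268318;  D = +0.226164-0.144376i
d^3_{-2,-3}: single k=0 term ⇒ -0.487611;  D = -0.463296-0.152057i
d^3_{-1,-3}: single k=0 term ⇒ +0.571994;  D = +0.205979+0.533620i
d^3_{0,-3}: single k=0 term ⇒ -0.490015;  D = +0.242161-0.425996i
d^3_{1,-3}: single k=0 term ⇒ +0.314839;  D = -0.310374+0.052833i
d^3_{2,-3}: single k=0 term ⇒ -0.147729;  D = +0.111387+0.097041i
d^3_{3,-3}: single k=0 term ⇒ +0.044744;  D = +0.001394-0.044723i
Y_3^{m'}(θ=2.2208,φ=0.0517) and Σ D·Y over m':
  (+0.2262-0.1444i)·(+0.2080-0.0325i)  (-0.4633-0.1521i)·(-0.3899+0.0405i)  (+0.2060+0.5336i)·(+0.2136-0.0111i)  (+0.2422-0.4260i)·(+0.2639+0.0000i)  (-0.3104+0.0528i)·(-0.2136-0.0111i)  (+0.1114+0.0970i)·(-0.3899-0.0405i)  (+0.0014-0.0447i)·(-0.2080-0.0325i)
Y_3^-3(R⁻¹ n̂) = +0.368557-0.038525i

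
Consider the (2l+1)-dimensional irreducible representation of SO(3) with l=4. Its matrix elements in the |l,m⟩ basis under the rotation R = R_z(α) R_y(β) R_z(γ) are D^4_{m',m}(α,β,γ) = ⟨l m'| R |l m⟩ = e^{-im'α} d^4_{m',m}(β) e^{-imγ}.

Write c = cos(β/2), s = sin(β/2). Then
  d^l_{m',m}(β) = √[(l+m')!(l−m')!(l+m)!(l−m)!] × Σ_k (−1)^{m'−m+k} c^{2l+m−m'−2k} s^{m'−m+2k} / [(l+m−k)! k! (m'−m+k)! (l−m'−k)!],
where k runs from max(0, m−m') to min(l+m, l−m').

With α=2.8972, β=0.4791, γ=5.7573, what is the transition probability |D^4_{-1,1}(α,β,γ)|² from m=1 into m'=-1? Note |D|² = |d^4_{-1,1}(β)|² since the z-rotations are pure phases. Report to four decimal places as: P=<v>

P=0.1529

First d^4_{-1,1}(β=0.4791), then the phase factors e^{-i(-1)α} and e^{-i(1)γ}:
c=cos(0.4791/2)=0.971445, s=sin(0.4791/2)=0.237266; N=√[6·120·120·6]=720.000000
The bounds max(0,m−m')=2 and min(l+m,l−m')=5 give 4 terms
  k=2: (−1)^0·720.0000/(72)·0.9714^6·0.2373^2 = +0.473127
  k=3: (−1)^1·720.0000/(24)·0.9714^4·0.2373^4 = -0.084671
  k=4: (−1)^2·720.0000/(48)·0.9714^2·0.2373^6 = +0.002525
  k=5: (−1)^3·720.0000/(720)·0.9714^0·0.2373^8 = -0.000010
d^4_{-1,1}(0.4791) = +0.473127 -0.084671 +0.002525 -0.000010 = +0.390972
|D^4_{-1,1}|² = |d^4_{-1,1}(β)|² = (+0.390972)² = 0.152859 (the z-rotation phases have unit modulus)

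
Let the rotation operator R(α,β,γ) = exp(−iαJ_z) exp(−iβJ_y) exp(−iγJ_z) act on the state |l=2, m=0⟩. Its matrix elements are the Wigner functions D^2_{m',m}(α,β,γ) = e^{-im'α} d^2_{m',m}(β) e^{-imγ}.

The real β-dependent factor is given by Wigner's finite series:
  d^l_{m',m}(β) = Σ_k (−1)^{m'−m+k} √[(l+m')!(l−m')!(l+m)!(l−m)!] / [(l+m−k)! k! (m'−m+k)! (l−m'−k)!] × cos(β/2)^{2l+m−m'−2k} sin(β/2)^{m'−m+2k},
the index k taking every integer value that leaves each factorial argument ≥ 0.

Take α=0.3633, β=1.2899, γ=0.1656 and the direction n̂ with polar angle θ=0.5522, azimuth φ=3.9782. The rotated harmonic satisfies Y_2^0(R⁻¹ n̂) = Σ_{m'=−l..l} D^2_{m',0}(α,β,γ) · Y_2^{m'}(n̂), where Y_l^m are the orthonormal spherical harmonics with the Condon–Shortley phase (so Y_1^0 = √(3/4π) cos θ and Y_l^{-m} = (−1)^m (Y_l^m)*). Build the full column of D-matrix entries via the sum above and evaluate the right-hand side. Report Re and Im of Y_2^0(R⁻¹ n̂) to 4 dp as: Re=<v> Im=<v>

Re=-0.2726 Im=0.0000

Need the full column D^2_{m',0} for m'=−2..2 at α=0.3633, β=1.2899, γ=0.1656.
cos(β/2)=0.799130, sin(β/2)=0.601158
d^2_{-2,0}: single k=2 term ⇒ +0.565312;  D = +0.422535+0.375555i
d^2_{-1,0}: k∈[1..2] ⇒ +0.751479 -0.425265 = +0.326213;  D = +0.304921+0.115923i
d^2_{0,0}: k∈[0..2] ⇒ +0.407821 -0.923151 +0.130604 = -0.384726;  D = -0.384726+0.000000i
d^2_{1,0}: k∈[0..1] ⇒ -0.751479 +0.425265 = -0.326213;  D = -0.304921+0.115923i
d^2_{2,0}: single k=0 term ⇒ +0.565312;  D = +0.422535-0.375555i
Y_2^{m'}(θ=0.5522,φ=3.9782) and Σ D·Y over m':
  (+0.4225+0.3756i)·(-0.0109-0.1057i)  (+0.3049+0.1159i)·(-0.2312+0.2561i)  (-0.3847+0.0000i)·(+0.3704+0.0000i)  (-0.3049+0.1159i)·(+0.2312+0.2561i)  (+0.4225-0.3756i)·(-0.0109+0.1057i)
Y_2^0(R⁻¹ n̂) = -0.272634+0.000000i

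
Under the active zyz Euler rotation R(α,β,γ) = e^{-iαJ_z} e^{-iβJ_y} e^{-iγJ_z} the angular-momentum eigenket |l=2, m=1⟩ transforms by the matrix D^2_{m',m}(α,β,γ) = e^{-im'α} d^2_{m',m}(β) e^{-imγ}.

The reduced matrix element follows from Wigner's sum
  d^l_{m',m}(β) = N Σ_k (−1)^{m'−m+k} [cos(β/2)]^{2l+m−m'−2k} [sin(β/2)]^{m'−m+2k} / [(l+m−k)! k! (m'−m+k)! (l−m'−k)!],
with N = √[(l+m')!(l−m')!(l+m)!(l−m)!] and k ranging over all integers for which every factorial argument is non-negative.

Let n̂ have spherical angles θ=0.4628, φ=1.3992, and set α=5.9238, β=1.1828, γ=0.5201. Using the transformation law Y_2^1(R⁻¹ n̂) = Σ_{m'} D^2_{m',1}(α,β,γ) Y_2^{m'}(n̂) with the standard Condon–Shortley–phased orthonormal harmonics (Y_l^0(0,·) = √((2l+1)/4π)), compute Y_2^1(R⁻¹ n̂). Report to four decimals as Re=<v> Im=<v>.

Need the full column D^2_{m',1} for m'=−2..2 at α=5.9238, β=1.1828, γ=0.5201.
cos(β/2)=0.830161, sin(β/2)=0.557524
d^2_{-2,1}: single k=3 term ⇒ +0.287728;  D = +0.093760-0.272023i
d^2_{-1,1}: k∈[2..3] ⇒ +0.642647 -0.096617 = +0.546030;  D = +0.348120-0.420668i
d^2_{0,1}: k∈[1..2] ⇒ +0.781315 -0.352394 = +0.428921;  D = +0.372204-0.213159i
d^2_{1,1}: k∈[0..1] ⇒ +0.474951 -0.642647 = -0.167696;  D = -0.165535+0.026835i
d^2_{2,1}: single k=0 term ⇒ -0.637941;  D = -0.625392-0.125908i
Y_2^{m'}(θ=0.4628,φ=1.3992) and Σ D·Y over m':
  (+0.0938-0.2720i)·(-0.0725-0.0259i)  (+0.3481-0.4207i)·(+0.0527-0.3041i)  (+0.3722-0.2132i)·(+0.4422+0.0000i)  (-0.1655+0.0268i)·(-0.0527-0.3041i)  (-0.6254-0.1259i)·(-0.0725+0.0259i)
Y_2^1(R⁻¹ n̂) = +0.106652-0.163144i

Re=0.1067 Im=-0.1631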